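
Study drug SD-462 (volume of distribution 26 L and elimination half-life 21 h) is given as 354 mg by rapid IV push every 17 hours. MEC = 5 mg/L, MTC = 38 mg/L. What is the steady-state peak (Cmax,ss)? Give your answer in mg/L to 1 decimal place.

τ/t½ = 17/21 ≈ 0.80952, so fraction remaining f = (1/2)^(17/21) ≈ 0.5706.
Accumulation ratio R = 1/(1 − f) ≈ 1/0.4294 ≈ 2.3288.
Each bolus raises the concentration by D/Vd = 354/26 ≈ 13.615 mg/L.
Steady-state peak Cmax,ss = C₀·R ≈ 13.615 × 2.3288 ≈ 31.707 mg/L.
Peak 31.7 mg/L vs MTC 38 mg/L: below toxic threshold.

31.7 mg/L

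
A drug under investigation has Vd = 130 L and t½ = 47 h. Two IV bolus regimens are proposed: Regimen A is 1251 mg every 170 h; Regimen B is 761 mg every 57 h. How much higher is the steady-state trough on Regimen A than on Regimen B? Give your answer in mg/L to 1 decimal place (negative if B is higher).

Regimen A: f = (1/2)^(170/47) ≈ 0.0815; Cmin,ss = (1251/130)·f/(1−f) ≈ 0.854 mg/L.
Regimen B: f = (1/2)^(57/47) ≈ 0.4314; Cmin,ss = (761/130)·f/(1−f) ≈ 4.441 mg/L.
Difference ≈ 0.854 − 4.441 ≈ -3.587 mg/L.

-3.6 mg/L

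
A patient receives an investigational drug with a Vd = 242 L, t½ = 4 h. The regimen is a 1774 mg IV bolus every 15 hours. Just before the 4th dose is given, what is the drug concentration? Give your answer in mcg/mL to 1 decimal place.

f = (1/2)^(τ/t½) = (1/2)^(15/4) ≈ 0.0743.
C₀ = D/Vd = 1774/242 ≈ 7.331 mcg/mL.
Before the 4th dose, 3 doses have been given. Superposition: Cmin = C₀·(f + f² + … + f^3).
≈ 7.331 × (0.0743 + 0.0055 + 0.0004) ≈ 7.331 × 0.0802 ≈ 0.588 mcg/mL.

0.6 mcg/mL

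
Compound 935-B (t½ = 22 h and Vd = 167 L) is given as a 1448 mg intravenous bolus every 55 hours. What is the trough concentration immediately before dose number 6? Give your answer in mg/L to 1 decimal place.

1.9 mg/L

f = (1/2)^(τ/t½) = (1/2)^(55/22) ≈ 0.1768.
C₀ = D/Vd = 1448/167 ≈ 8.671 mg/L.
Before the 6th dose, 5 doses have been given. Superposition: Cmin = C₀·(f + f² + … + f^5).
≈ 8.671 × (0.1768 + 0.0313 + 0.0055 + 0.0010 + 0.0002) ≈ 8.671 × 0.2148 ≈ 1.863 mg/L.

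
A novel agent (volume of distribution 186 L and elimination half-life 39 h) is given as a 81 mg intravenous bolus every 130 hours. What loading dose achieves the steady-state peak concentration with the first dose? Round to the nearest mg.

f = (1/2)^(130/39) ≈ 0.099213; accumulation ratio R = 1/(1−f) ≈ 1.11014.
Loading dose to hit Cmax,ss on first dose: D_load = D_maint·R ≈ 81 × 1.11014 ≈ 89.92 mg.

90 mg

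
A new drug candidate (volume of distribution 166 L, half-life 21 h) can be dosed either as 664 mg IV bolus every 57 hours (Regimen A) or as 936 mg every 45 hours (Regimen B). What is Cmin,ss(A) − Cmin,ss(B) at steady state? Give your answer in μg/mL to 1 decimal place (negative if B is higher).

Regimen A: f = (1/2)^(57/21) ≈ 0.1524; Cmin,ss = (664/166)·f/(1−f) ≈ 0.719 μg/mL.
Regimen B: f = (1/2)^(45/21) ≈ 0.2264; Cmin,ss = (936/166)·f/(1−f) ≈ 1.650 μg/mL.
Difference ≈ 0.719 − 1.650 ≈ -0.931 μg/mL.

-0.9 μg/mL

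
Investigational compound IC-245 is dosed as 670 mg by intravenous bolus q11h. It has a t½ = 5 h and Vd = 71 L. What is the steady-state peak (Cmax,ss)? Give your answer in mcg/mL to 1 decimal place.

12.1 mcg/mL

Over one 11-h interval, 11/5 ≈ 2.2 half-lives elapse, leaving f ≈ 0.2176 of each dose.
Accumulation ratio R = 1/(1 − f) ≈ 1/0.7824 ≈ 1.2781.
Single-dose peak C₀ = D/Vd = 670/71 ≈ 9.437 mcg/mL.
Steady-state peak Cmax,ss = C₀·R ≈ 9.437 × 1.2781 ≈ 12.061 mcg/mL.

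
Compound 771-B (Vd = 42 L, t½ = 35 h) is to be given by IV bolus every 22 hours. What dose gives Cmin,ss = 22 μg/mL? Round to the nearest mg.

505 mg

τ/t½ = 22/35 ≈ 0.62857, so f = (1/2)^(22/35) ≈ 0.646817.
Cmin,ss = (D/Vd)·f/(1−f), so D = Cmin,ss·Vd·(1−f)/f.
D = 22 × 42 × (1−f)/f ≈ 22 × 42 × 0.54603 ≈ 504.53 mg.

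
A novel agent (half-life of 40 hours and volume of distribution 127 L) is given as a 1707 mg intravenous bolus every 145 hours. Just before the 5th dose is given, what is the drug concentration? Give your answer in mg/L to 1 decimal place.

1.2 mg/L

f = (1/2)^(τ/t½) = (1/2)^(145/40) ≈ 0.0811.
C₀ = D/Vd = 1707/127 ≈ 13.441 mg/L.
Before the 5th dose, 4 doses have been given. Superposition: Cmin = C₀·(f + f² + … + f^4).
≈ 13.441 × (0.0811 + 0.0066 + 0.0005 + 0.0000) ≈ 13.441 × 0.0882 ≈ 1.185 mg/L.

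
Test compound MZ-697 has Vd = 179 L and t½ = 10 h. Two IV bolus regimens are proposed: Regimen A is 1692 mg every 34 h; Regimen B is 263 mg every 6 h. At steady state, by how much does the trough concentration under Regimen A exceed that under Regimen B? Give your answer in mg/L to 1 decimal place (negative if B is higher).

Regimen A: f = (1/2)^(34/10) ≈ 0.0947; Cmin,ss = (1692/179)·f/(1−f) ≈ 0.989 mg/L.
Regimen B: f = (1/2)^(6/10) ≈ 0.6598; Cmin,ss = (263/179)·f/(1−f) ≈ 2.850 mg/L.
Difference ≈ 0.989 − 2.850 ≈ -1.861 mg/L.

-1.9 mg/L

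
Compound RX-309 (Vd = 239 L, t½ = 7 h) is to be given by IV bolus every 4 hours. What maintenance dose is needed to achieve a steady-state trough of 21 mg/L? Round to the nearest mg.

2439 mg

τ/t½ = 4/7 ≈ 0.57143, so f = (1/2)^(4/7) ≈ 0.672950.
Cmin,ss = (D/Vd)·f/(1−f), so D = Cmin,ss·Vd·(1−f)/f.
D = 21 × 239 × (1−f)/f ≈ 21 × 239 × 0.48599 ≈ 2439.18 mg.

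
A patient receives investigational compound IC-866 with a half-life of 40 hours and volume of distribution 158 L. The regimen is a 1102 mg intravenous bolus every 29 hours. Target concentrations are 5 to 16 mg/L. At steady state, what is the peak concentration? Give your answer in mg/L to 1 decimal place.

τ/t½ = 29/40 ≈ 0.725, so fraction remaining f = (1/2)^(29/40) ≈ 0.6050.
At steady state, accumulation factor R = 1/(1 − e^(−kτ)) ≈ 2.5316.
Single-dose peak C₀ = D/Vd = 1102/158 ≈ 6.975 mg/L.
Cmax,ss = C₀/(1 − f) ≈ 6.975/0.3950 ≈ 17.658 mg/L.
Peak 17.7 mg/L vs MTC 16 mg/L: exceeds toxic threshold.

17.7 mg/L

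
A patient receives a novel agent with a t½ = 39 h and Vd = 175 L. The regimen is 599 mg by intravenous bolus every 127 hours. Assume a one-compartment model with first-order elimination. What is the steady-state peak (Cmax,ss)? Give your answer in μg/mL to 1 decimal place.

k = ln2/t½ = ln2/39 ≈ 0.017773 h⁻¹; fraction remaining f = e^(−kτ) = e^(−0.017773×127) ≈ 0.1046.
At steady state, accumulation factor R = 1/(1 − e^(−kτ)) ≈ 1.1168.
Each bolus raises the concentration by D/Vd = 599/175 ≈ 3.423 μg/mL.
Steady-state peak Cmax,ss = C₀·R ≈ 3.423 × 1.1168 ≈ 3.823 μg/mL.

3.8 μg/mL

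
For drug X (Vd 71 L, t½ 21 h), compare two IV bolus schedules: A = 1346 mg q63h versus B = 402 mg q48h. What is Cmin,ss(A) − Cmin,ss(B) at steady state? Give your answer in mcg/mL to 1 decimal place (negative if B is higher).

1.2 mcg/mL

Regimen A: f = (1/2)^(63/21) ≈ 0.1250; Cmin,ss = (1346/71)·f/(1−f) ≈ 2.708 mcg/mL.
Regimen B: f = (1/2)^(48/21) ≈ 0.2051; Cmin,ss = (402/71)·f/(1−f) ≈ 1.461 mcg/mL.
Difference ≈ 2.708 − 1.461 ≈ 1.247 mcg/mL.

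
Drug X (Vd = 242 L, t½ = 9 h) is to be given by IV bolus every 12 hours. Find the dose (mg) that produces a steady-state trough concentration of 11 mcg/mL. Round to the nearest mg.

4046 mg

τ/t½ = 12/9 ≈ 1.3333, so f = (1/2)^(12/9) ≈ 0.396850.
Cmin,ss = (D/Vd)·f/(1−f), so D = Cmin,ss·Vd·(1−f)/f.
D = 11 × 242 × (1−f)/f ≈ 11 × 242 × 1.51984 ≈ 4045.81 mg.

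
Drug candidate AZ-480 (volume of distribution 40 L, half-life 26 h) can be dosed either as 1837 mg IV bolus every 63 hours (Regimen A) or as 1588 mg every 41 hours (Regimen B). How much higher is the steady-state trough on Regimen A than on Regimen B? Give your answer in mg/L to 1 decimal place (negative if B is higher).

-9.5 mg/L

Regimen A: f = (1/2)^(63/26) ≈ 0.1865; Cmin,ss = (1837/40)·f/(1−f) ≈ 10.529 mg/L.
Regimen B: f = (1/2)^(41/26) ≈ 0.3352; Cmin,ss = (1588/40)·f/(1−f) ≈ 20.017 mg/L.
Difference ≈ 10.529 − 20.017 ≈ -9.488 mg/L.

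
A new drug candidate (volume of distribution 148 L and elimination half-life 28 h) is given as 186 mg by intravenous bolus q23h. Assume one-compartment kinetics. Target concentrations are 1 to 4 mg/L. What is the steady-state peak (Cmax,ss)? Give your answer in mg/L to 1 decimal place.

k = ln2/t½ = ln2/28 ≈ 0.024755 h⁻¹; fraction remaining f = e^(−kτ) = e^(−0.024755×23) ≈ 0.5659.
At steady state, accumulation factor R = 1/(1 − e^(−kτ)) ≈ 2.3036.
Single-dose peak C₀ = D/Vd = 186/148 ≈ 1.257 mg/L.
Cmax,ss = C₀/(1 − f) ≈ 1.257/0.4341 ≈ 2.896 mg/L.
Peak 2.9 mg/L vs MTC 4 mg/L: below toxic threshold.

2.9 mg/L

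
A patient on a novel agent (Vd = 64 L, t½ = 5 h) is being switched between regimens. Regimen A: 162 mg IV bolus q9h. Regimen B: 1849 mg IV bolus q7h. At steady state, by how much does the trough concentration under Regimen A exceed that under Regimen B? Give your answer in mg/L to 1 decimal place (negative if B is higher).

Regimen A: f = (1/2)^(9/5) ≈ 0.2872; Cmin,ss = (162/64)·f/(1−f) ≈ 1.020 mg/L.
Regimen B: f = (1/2)^(7/5) ≈ 0.3789; Cmin,ss = (1849/64)·f/(1−f) ≈ 17.625 mg/L.
Difference ≈ 1.020 − 17.625 ≈ -16.605 mg/L.

-16.6 mg/L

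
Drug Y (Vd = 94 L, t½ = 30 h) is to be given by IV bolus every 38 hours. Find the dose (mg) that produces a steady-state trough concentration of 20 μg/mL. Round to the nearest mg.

2643 mg

τ/t½ = 38/30 ≈ 1.2667, so f = (1/2)^(38/30) ≈ 0.415619.
Cmin,ss = (D/Vd)·f/(1−f), so D = Cmin,ss·Vd·(1−f)/f.
D = 20 × 94 × (1−f)/f ≈ 20 × 94 × 1.40605 ≈ 2643.37 mg.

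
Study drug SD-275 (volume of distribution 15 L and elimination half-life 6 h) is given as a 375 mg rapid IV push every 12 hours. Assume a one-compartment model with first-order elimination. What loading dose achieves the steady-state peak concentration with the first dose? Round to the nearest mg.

500 mg

f = (1/2)^(12/6) ≈ 0.250000; accumulation ratio R = 1/(1−f) ≈ 1.33333.
Loading dose to hit Cmax,ss on first dose: D_load = D_maint·R ≈ 375 × 1.33333 ≈ 500.00 mg.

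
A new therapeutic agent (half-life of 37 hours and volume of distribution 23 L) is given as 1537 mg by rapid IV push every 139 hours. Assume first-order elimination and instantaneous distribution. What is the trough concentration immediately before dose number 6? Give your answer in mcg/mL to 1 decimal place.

f = (1/2)^(τ/t½) = (1/2)^(139/37) ≈ 0.0740.
C₀ = D/Vd = 1537/23 ≈ 66.826 mcg/mL.
Before the 6th dose, 5 doses have been given. Superposition: Cmin = C₀·(f + f² + … + f^5).
≈ 66.826 × (0.0740 + 0.0055 + 0.0004 + 0.0000 + 0.0000) ≈ 66.826 × 0.0799 ≈ 5.339 mcg/mL.

5.3 mcg/mL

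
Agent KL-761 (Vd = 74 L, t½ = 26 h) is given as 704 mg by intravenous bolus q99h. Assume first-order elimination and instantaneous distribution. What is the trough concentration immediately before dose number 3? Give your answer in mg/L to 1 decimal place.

f = (1/2)^(τ/t½) = (1/2)^(99/26) ≈ 0.0714.
C₀ = D/Vd = 704/74 ≈ 9.514 mg/L.
Before the 3rd dose, 2 doses have been given. Superposition: Cmin = C₀·(f + f²).
≈ 9.514 × (0.0714 + 0.0051) ≈ 9.514 × 0.0765 ≈ 0.728 mg/L.

0.7 mg/L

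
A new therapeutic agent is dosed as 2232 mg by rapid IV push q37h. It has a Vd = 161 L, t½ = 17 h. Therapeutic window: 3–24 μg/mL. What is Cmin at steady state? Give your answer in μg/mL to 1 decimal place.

Over one 37-h interval, 37/17 ≈ 2.1765 half-lives elapse, leaving f ≈ 0.2212 of each dose.
Each bolus raises the concentration by D/Vd = 2232/161 ≈ 13.863 μg/mL.
Steady-state trough Cmin,ss = C₀·f/(1−f) ≈ 13.863 × 0.2212/0.7788 ≈ 3.937 μg/mL.
Trough 3.9 μg/mL vs MEC 3 μg/mL: adequate.

3.9 μg/mL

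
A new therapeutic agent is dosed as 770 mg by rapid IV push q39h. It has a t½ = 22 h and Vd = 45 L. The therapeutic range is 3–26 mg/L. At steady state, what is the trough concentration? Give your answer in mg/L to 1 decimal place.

7.1 mg/L

k = ln2/t½ = ln2/22 ≈ 0.031507 h⁻¹; fraction remaining f = e^(−kτ) = e^(−0.031507×39) ≈ 0.2927.
Single-dose peak C₀ = D/Vd = 770/45 ≈ 17.111 mg/L.
Steady-state trough Cmin,ss = C₀·f/(1−f) ≈ 17.111 × 0.2927/0.7073 ≈ 7.081 mg/L.
Trough 7.1 mg/L vs MEC 3 mg/L: adequate.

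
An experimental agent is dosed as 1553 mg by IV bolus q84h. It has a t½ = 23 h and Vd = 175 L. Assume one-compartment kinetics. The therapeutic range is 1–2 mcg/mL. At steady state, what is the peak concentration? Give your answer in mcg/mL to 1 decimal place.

9.6 mcg/mL

τ/t½ = 84/23 ≈ 3.6522, so fraction remaining f = (1/2)^(84/23) ≈ 0.0795.
At steady state, accumulation factor R = 1/(1 − e^(−kτ)) ≈ 1.0864.
Single-dose peak C₀ = D/Vd = 1553/175 ≈ 8.874 mcg/mL.
Cmax,ss = C₀/(1 − f) ≈ 8.874/0.9205 ≈ 9.640 mcg/mL.
Peak 9.6 mcg/mL vs MTC 2 mcg/mL: exceeds toxic threshold.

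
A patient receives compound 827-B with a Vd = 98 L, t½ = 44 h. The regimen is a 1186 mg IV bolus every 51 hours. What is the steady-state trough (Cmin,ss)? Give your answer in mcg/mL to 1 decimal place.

Over one 51-h interval, 51/44 ≈ 1.1591 half-lives elapse, leaving f ≈ 0.4478 of each dose.
Accumulation ratio R = 1/(1 − f) ≈ 1/0.5522 ≈ 1.8109.
Each bolus raises the concentration by D/Vd = 1186/98 ≈ 12.102 mcg/mL.
Cmax,ss = C₀/(1 − f) ≈ 12.102/0.5522 ≈ 21.916 mcg/mL.
Steady-state trough Cmin,ss = Cmax,ss·f ≈ 21.916 × 0.4478 ≈ 9.814 mcg/mL.

9.8 mcg/mL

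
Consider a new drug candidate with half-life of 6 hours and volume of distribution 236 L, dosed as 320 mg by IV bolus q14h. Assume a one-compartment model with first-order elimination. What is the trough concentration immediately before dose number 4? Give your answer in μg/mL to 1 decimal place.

f = (1/2)^(τ/t½) = (1/2)^(14/6) ≈ 0.1984.
C₀ = D/Vd = 320/236 ≈ 1.356 μg/mL.
Before the 4th dose, 3 doses have been given. Superposition: Cmin = C₀·(f + f² + … + f^3).
≈ 1.356 × (0.1984 + 0.0394 + 0.0078) ≈ 1.356 × 0.2456 ≈ 0.333 μg/mL.

0.3 μg/mL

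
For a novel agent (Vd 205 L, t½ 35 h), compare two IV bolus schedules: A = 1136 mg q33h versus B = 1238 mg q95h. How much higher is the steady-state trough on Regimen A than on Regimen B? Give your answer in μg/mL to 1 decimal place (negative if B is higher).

4.9 μg/mL

Regimen A: f = (1/2)^(33/35) ≈ 0.5202; Cmin,ss = (1136/205)·f/(1−f) ≈ 6.008 μg/mL.
Regimen B: f = (1/2)^(95/35) ≈ 0.1524; Cmin,ss = (1238/205)·f/(1−f) ≈ 1.086 μg/mL.
Difference ≈ 6.008 − 1.086 ≈ 4.922 μg/mL.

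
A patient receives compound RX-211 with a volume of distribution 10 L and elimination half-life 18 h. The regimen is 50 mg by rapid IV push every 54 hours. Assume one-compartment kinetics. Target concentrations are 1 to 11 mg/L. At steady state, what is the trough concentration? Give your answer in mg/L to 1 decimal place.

τ = 54 h = 3 half-lives, so f = (1/2)^3 = 0.125.
Accumulation ratio R = 1/(1 − f) = 1/0.875 = 8/7.
Single-dose peak C₀ = D/Vd = 50/10 = 5 mg/L.
Steady-state peak Cmax,ss = C₀·R = 5 × 8/7 ≈ 5.714 mg/L.
Steady-state trough Cmin,ss = Cmax,ss·f ≈ 5.714 × 0.125 ≈ 0.714 mg/L.
Trough 0.7 mg/L vs MEC 1 mg/L: subtherapeutic.

0.7 mg/L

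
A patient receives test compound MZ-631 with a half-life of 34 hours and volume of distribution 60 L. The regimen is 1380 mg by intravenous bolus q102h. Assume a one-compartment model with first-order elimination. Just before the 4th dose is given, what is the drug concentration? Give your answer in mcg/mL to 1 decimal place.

f = (1/2)^(τ/t½) = (1/2)^(102/34) ≈ 0.1250.
C₀ = D/Vd = 1380/60 ≈ 23.000 mcg/mL.
Before the 4th dose, 3 doses have been given. Superposition: Cmin = C₀·(f + f² + … + f^3).
≈ 23.000 × (0.1250 + 0.0156 + 0.0020) ≈ 23.000 × 0.1426 ≈ 3.280 mcg/mL.

3.3 mcg/mL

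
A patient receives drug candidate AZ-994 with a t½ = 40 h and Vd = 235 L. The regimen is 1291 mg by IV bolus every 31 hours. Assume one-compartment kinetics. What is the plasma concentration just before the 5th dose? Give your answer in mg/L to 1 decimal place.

f = (1/2)^(τ/t½) = (1/2)^(31/40) ≈ 0.5844.
C₀ = D/Vd = 1291/235 ≈ 5.494 mg/L.
Before the 5th dose, 4 doses have been given. Superposition: Cmin = C₀·(f + f² + … + f^4).
≈ 5.494 × (0.5844 + 0.3415 + 0.1996 + 0.1166) ≈ 5.494 × 1.2421 ≈ 6.824 mg/L.

6.8 mg/L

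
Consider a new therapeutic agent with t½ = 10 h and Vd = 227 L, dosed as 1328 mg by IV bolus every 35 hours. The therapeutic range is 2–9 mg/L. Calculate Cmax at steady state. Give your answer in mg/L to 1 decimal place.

k = ln2/t½ = ln2/10 ≈ 0.069315 h⁻¹; fraction remaining f = e^(−kτ) = e^(−0.069315×35) ≈ 0.0884.
Accumulation ratio R = 1/(1 − f) ≈ 1/0.9116 ≈ 1.0970.
Each bolus raises the concentration by D/Vd = 1328/227 ≈ 5.850 mg/L.
Steady-state peak Cmax,ss = C₀·R ≈ 5.850 × 1.0970 ≈ 6.417 mg/L.
Peak 6.4 mg/L vs MTC 9 mg/L: below toxic threshold.

6.4 mg/L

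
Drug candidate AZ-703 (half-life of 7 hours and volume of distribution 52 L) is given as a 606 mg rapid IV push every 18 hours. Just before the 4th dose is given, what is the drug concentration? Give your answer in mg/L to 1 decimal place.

f = (1/2)^(τ/t½) = (1/2)^(18/7) ≈ 0.1682.
C₀ = D/Vd = 606/52 ≈ 11.654 mg/L.
Before the 4th dose, 3 doses have been given. Superposition: Cmin = C₀·(f + f² + … + f^3).
≈ 11.654 × (0.1682 + 0.0283 + 0.0048) ≈ 11.654 × 0.2013 ≈ 2.346 mg/L.

2.3 mg/L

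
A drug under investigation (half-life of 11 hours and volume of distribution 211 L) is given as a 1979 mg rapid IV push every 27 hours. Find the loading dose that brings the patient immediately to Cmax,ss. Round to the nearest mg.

2421 mg

f = (1/2)^(27/11) ≈ 0.182435; accumulation ratio R = 1/(1−f) ≈ 1.22314.
Loading dose to hit Cmax,ss on first dose: D_load = D_maint·R ≈ 1979 × 1.22314 ≈ 2420.59 mg.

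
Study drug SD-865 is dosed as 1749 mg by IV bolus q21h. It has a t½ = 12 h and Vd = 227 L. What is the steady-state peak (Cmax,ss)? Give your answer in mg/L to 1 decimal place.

11.0 mg/L

k = ln2/t½ = ln2/12 ≈ 0.057762 h⁻¹; fraction remaining f = e^(−kτ) = e^(−0.057762×21) ≈ 0.2973.
Accumulation ratio R = 1/(1 − f) ≈ 1/0.7027 ≈ 1.4231.
Single-dose peak C₀ = D/Vd = 1749/227 ≈ 7.705 mg/L.
Cmax,ss = C₀/(1 − f) ≈ 7.705/0.7027 ≈ 10.965 mg/L.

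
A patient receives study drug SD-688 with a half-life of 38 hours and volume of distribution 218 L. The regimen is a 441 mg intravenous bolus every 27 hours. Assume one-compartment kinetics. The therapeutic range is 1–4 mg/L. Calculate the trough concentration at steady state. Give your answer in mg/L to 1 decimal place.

Over one 27-h interval, 27/38 ≈ 0.71053 half-lives elapse, leaving f ≈ 0.6111 of each dose.
Accumulation ratio R = 1/(1 − f) ≈ 1/0.3889 ≈ 2.5714.
Single-dose peak C₀ = D/Vd = 441/218 ≈ 2.023 mg/L.
Cmax,ss = C₀/(1 − f) ≈ 2.023/0.3889 ≈ 5.202 mg/L.
Steady-state trough Cmin,ss = Cmax,ss·f ≈ 5.202 × 0.6111 ≈ 3.179 mg/L.
Trough 3.2 mg/L vs MEC 1 mg/L: adequate.

3.2 mg/L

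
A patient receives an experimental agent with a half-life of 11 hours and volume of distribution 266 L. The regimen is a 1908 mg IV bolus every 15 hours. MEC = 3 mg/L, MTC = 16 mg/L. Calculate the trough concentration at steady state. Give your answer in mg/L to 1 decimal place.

4.6 mg/L

Over one 15-h interval, 15/11 ≈ 1.3636 half-lives elapse, leaving f ≈ 0.3886 of each dose.
At steady state, accumulation factor R = 1/(1 − e^(−kτ)) ≈ 1.6356.
Single-dose peak C₀ = D/Vd = 1908/266 ≈ 7.173 mg/L.
Steady-state peak Cmax,ss = C₀·R ≈ 7.173 × 1.6356 ≈ 11.732 mg/L.
One interval later, Cmin,ss = Cmax,ss·e^(−kτ) ≈ 11.732 × 0.3886 ≈ 4.559 mg/L.
Trough 4.6 mg/L vs MEC 3 mg/L: adequate.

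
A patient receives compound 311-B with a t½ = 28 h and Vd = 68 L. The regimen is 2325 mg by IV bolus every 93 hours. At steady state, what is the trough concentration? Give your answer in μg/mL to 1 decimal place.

τ/t½ = 93/28 ≈ 3.3214, so fraction remaining f = (1/2)^(93/28) ≈ 0.1000.
Each bolus raises the concentration by D/Vd = 2325/68 ≈ 34.191 μg/mL.
Steady-state trough Cmin,ss = C₀·f/(1−f) ≈ 34.191 × 0.1000/0.9000 ≈ 3.799 μg/mL.

3.8 μg/mL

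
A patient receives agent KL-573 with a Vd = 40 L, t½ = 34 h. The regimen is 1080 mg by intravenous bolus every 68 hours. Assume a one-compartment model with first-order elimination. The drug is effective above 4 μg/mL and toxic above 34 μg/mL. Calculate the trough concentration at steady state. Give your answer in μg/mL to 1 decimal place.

τ = 68 h = 2 half-lives, so f = (1/2)^2 = 0.25.
Accumulation ratio R = 1/(1 − f) = 1/0.75 = 4/3.
Single-dose peak C₀ = D/Vd = 1080/40 = 27 μg/mL.
Steady-state peak Cmax,ss = C₀·R = 27 × 4/3 ≈ 36.000 μg/mL.
Steady-state trough Cmin,ss = Cmax,ss·f ≈ 36.000 × 0.25 ≈ 9.000 μg/mL.
Trough 9.0 μg/mL vs MEC 4 μg/mL: adequate.

9.0 μg/mL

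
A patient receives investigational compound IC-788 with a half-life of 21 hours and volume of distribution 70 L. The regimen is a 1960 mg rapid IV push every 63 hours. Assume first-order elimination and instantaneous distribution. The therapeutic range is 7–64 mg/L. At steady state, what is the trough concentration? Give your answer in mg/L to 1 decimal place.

τ = 63 h = 3 half-lives, so f = (1/2)^3 = 0.125.
At steady state, R = 1/(1 − 0.125) = 8/7.
Single-dose peak C₀ = D/Vd = 1960/70 = 28 mg/L.
Steady-state peak Cmax,ss = C₀·R = 28 × 8/7 ≈ 32.000 mg/L.
Steady-state trough Cmin,ss = Cmax,ss·f ≈ 32.000 × 0.125 ≈ 4.000 mg/L.
Trough 4.0 mg/L vs MEC 7 mg/L: subtherapeutic.

4.0 mg/L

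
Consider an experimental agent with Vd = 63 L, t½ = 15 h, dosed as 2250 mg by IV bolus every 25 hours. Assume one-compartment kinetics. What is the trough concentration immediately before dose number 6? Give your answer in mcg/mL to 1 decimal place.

f = (1/2)^(τ/t½) = (1/2)^(25/15) ≈ 0.3150.
C₀ = D/Vd = 2250/63 ≈ 35.714 mcg/mL.
Before the 6th dose, 5 doses have been given. Superposition: Cmin = C₀·(f + f² + … + f^5).
≈ 35.714 × (0.3150 + 0.0992 + 0.0313 + 0.0098 + 0.0031) ≈ 35.714 × 0.4584 ≈ 16.371 mcg/mL.

16.4 mcg/mL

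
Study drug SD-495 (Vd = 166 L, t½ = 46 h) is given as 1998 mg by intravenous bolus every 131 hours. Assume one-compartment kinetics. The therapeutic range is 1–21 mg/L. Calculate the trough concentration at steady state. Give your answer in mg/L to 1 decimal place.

1.9 mg/L

k = ln2/t½ = ln2/46 ≈ 0.015068 h⁻¹; fraction remaining f = e^(−kτ) = e^(−0.015068×131) ≈ 0.1389.
Each bolus raises the concentration by D/Vd = 1998/166 ≈ 12.036 mg/L.
Steady-state trough Cmin,ss = C₀·f/(1−f) ≈ 12.036 × 0.1389/0.8611 ≈ 1.941 mg/L.
Trough 1.9 mg/L vs MEC 1 mg/L: adequate.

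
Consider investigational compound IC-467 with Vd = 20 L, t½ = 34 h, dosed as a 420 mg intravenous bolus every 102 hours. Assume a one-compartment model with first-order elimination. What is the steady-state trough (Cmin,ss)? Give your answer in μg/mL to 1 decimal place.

3.0 μg/mL

τ = 102 h = 3 half-lives, so f = (1/2)^3 = 0.125.
Accumulation ratio R = 1/(1 − f) = 1/0.875 = 8/7.
Single-dose peak C₀ = D/Vd = 420/20 = 21 μg/mL.
Steady-state peak Cmax,ss = C₀·R = 21 × 8/7 ≈ 24.000 μg/mL.
Steady-state trough Cmin,ss = Cmax,ss·f ≈ 24.000 × 0.125 ≈ 3.000 μg/mL.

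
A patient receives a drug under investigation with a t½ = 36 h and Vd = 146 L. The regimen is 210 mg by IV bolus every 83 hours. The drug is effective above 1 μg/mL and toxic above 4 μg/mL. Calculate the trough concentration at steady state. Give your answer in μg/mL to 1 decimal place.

0.4 μg/mL

τ/t½ = 83/36 ≈ 2.3056, so fraction remaining f = (1/2)^(83/36) ≈ 0.2023.
Accumulation ratio R = 1/(1 − f) ≈ 1/0.7977 ≈ 1.2536.
Single-dose peak C₀ = D/Vd = 210/146 ≈ 1.438 μg/mL.
Steady-state peak Cmax,ss = C₀·R ≈ 1.438 × 1.2536 ≈ 1.803 μg/mL.
One interval later, Cmin,ss = Cmax,ss·e^(−kτ) ≈ 1.803 × 0.2023 ≈ 0.365 μg/mL.
Trough 0.4 μg/mL vs MEC 1 μg/mL: subtherapeutic.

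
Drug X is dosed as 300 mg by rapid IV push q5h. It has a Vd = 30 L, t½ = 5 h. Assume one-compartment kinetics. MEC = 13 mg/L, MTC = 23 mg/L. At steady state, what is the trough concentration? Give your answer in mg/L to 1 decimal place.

The dosing interval is 1 half-life, so f = 2^(−1) = 0.5.
Accumulation ratio R = 1/(1 − f) = 1/0.5 = 2/1.
Single-dose peak C₀ = D/Vd = 300/30 = 10 mg/L.
Steady-state peak Cmax,ss = C₀·R = 10 × 2/1 ≈ 20.000 mg/L.
Steady-state trough Cmin,ss = Cmax,ss·f ≈ 20.000 × 0.5 ≈ 10.000 mg/L.
Trough 10.0 mg/L vs MEC 13 mg/L: subtherapeutic.

10.0 mg/L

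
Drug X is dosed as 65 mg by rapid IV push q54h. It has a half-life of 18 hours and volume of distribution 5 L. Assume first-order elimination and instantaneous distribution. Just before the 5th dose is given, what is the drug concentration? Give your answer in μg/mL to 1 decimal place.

1.9 μg/mL

f = (1/2)^(τ/t½) = (1/2)^(54/18) ≈ 0.1250.
C₀ = D/Vd = 65/5 ≈ 13.000 μg/mL.
Before the 5th dose, 4 doses have been given. Superposition: Cmin = C₀·(f + f² + … + f^4).
≈ 13.000 × (0.1250 + 0.0156 + 0.0020 + 0.0002) ≈ 13.000 × 0.1428 ≈ 1.856 μg/mL.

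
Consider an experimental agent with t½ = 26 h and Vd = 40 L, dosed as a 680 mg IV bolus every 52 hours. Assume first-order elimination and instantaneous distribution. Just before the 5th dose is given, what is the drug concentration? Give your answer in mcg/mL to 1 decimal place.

5.6 mcg/mL

f = (1/2)^(τ/t½) = (1/2)^(52/26) ≈ 0.2500.
C₀ = D/Vd = 680/40 ≈ 17.000 mcg/mL.
Before the 5th dose, 4 doses have been given. Superposition: Cmin = C₀·(f + f² + … + f^4).
≈ 17.000 × (0.2500 + 0.0625 + 0.0156 + 0.0039) ≈ 17.000 × 0.3320 ≈ 5.644 mcg/mL.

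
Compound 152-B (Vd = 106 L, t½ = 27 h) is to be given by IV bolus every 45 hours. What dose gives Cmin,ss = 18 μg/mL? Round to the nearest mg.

τ/t½ = 45/27 ≈ 1.6667, so f = (1/2)^(45/27) ≈ 0.314980.
Cmin,ss = (D/Vd)·f/(1−f), so D = Cmin,ss·Vd·(1−f)/f.
D = 18 × 106 × (1−f)/f ≈ 18 × 106 × 2.17480 ≈ 4149.52 mg.

4150 mg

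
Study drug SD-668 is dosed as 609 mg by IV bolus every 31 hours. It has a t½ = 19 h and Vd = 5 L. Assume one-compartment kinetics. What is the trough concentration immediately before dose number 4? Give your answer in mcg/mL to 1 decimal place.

56.1 mcg/mL

f = (1/2)^(τ/t½) = (1/2)^(31/19) ≈ 0.3227.
C₀ = D/Vd = 609/5 ≈ 121.800 mcg/mL.
Before the 4th dose, 3 doses have been given. Superposition: Cmin = C₀·(f + f² + … + f^3).
≈ 121.800 × (0.3227 + 0.1041 + 0.0336) ≈ 121.800 × 0.4604 ≈ 56.077 mcg/mL.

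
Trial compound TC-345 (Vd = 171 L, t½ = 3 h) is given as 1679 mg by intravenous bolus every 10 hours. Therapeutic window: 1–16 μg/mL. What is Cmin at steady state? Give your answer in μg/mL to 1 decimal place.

Over one 10-h interval, 10/3 ≈ 3.3333 half-lives elapse, leaving f ≈ 0.0992 of each dose.
Single-dose peak C₀ = D/Vd = 1679/171 ≈ 9.819 μg/mL.
Steady-state trough Cmin,ss = C₀·f/(1−f) ≈ 9.819 × 0.0992/0.9008 ≈ 1.081 μg/mL.
Trough 1.1 μg/mL vs MEC 1 μg/mL: adequate.

1.1 μg/mL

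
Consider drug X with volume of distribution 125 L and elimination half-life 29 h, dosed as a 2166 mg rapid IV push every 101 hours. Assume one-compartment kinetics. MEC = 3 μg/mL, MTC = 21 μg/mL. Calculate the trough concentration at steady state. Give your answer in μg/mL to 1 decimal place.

1.7 μg/mL

Over one 101-h interval, 101/29 ≈ 3.4828 half-lives elapse, leaving f ≈ 0.0895 of each dose.
Accumulation ratio R = 1/(1 − f) ≈ 1/0.9105 ≈ 1.0983.
Each bolus raises the concentration by D/Vd = 2166/125 ≈ 17.328 μg/mL.
Cmax,ss = C₀/(1 − f) ≈ 17.328/0.9105 ≈ 19.031 μg/mL.
Steady-state trough Cmin,ss = Cmax,ss·f ≈ 19.031 × 0.0895 ≈ 1.703 μg/mL.
Trough 1.7 μg/mL vs MEC 3 μg/mL: subtherapeutic.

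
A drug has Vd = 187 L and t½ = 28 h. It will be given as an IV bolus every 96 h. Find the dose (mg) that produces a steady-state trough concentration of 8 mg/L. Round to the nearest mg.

τ/t½ = 96/28 ≈ 3.4286, so f = (1/2)^(96/28) ≈ 0.092875.
Cmin,ss = (D/Vd)·f/(1−f), so D = Cmin,ss·Vd·(1−f)/f.
D = 8 × 187 × (1−f)/f ≈ 8 × 187 × 9.76716 ≈ 14611.67 mg.

14612 mg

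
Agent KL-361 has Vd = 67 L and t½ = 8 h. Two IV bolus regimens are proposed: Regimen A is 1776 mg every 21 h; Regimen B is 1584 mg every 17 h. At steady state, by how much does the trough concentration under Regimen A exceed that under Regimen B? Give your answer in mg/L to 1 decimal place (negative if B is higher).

-1.9 mg/L

Regimen A: f = (1/2)^(21/8) ≈ 0.1621; Cmin,ss = (1776/67)·f/(1−f) ≈ 5.128 mg/L.
Regimen B: f = (1/2)^(17/8) ≈ 0.2293; Cmin,ss = (1584/67)·f/(1−f) ≈ 7.034 mg/L.
Difference ≈ 5.128 − 7.034 ≈ -1.906 mg/L.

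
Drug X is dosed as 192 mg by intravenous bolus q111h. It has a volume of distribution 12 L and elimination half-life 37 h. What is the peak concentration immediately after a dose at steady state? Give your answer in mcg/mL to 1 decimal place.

τ = 111 h = 3 half-lives, so f = (1/2)^3 = 0.125.
At steady state, R = 1/(1 − 0.125) = 8/7.
Single-dose peak C₀ = D/Vd = 192/12 = 16 mcg/mL.
Steady-state peak Cmax,ss = C₀·R = 16 × 8/7 ≈ 18.286 mcg/mL.

18.3 mcg/mL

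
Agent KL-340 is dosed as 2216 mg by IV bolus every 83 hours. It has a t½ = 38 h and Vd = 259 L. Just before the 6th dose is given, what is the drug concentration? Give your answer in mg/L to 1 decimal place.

f = (1/2)^(τ/t½) = (1/2)^(83/38) ≈ 0.2200.
C₀ = D/Vd = 2216/259 ≈ 8.556 mg/L.
Before the 6th dose, 5 doses have been given. Superposition: Cmin = C₀·(f + f² + … + f^5).
≈ 8.556 × (0.2200 + 0.0484 + 0.0106 + 0.0023 + 0.0005) ≈ 8.556 × 0.2818 ≈ 2.411 mg/L.

2.4 mg/L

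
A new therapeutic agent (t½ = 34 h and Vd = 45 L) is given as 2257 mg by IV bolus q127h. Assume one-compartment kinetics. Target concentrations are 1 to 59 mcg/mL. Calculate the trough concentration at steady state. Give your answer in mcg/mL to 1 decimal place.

4.1 mcg/mL

Over one 127-h interval, 127/34 ≈ 3.7353 half-lives elapse, leaving f ≈ 0.0751 of each dose.
At steady state, accumulation factor R = 1/(1 − e^(−kτ)) ≈ 1.0812.
Each bolus raises the concentration by D/Vd = 2257/45 ≈ 50.156 mcg/mL.
Steady-state peak Cmax,ss = C₀·R ≈ 50.156 × 1.0812 ≈ 54.229 mcg/mL.
Steady-state trough Cmin,ss = Cmax,ss·f ≈ 54.229 × 0.0751 ≈ 4.073 mcg/mL.
Trough 4.1 mcg/mL vs MEC 1 mcg/mL: adequate.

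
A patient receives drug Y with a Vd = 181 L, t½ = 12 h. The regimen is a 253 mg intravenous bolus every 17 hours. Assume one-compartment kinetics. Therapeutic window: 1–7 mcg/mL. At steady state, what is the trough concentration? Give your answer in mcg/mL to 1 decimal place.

0.8 mcg/mL

τ/t½ = 17/12 ≈ 1.4167, so fraction remaining f = (1/2)^(17/12) ≈ 0.3746.
Each bolus raises the concentration by D/Vd = 253/181 ≈ 1.398 mcg/mL.
Steady-state trough Cmin,ss = C₀·f/(1−f) ≈ 1.398 × 0.3746/0.6254 ≈ 0.837 mcg/mL.
Trough 0.8 mcg/mL vs MEC 1 mcg/mL: subtherapeutic.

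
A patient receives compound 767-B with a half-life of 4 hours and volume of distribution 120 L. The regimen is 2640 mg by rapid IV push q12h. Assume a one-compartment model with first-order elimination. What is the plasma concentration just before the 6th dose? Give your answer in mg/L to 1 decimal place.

f = (1/2)^(τ/t½) = (1/2)^(12/4) ≈ 0.1250.
C₀ = D/Vd = 2640/120 ≈ 22.000 mg/L.
Before the 6th dose, 5 doses have been given. Superposition: Cmin = C₀·(f + f² + … + f^5).
≈ 22.000 × (0.1250 + 0.0156 + 0.0020 + 0.0002 + 0.0000) ≈ 22.000 × 0.1428 ≈ 3.142 mg/L.

3.1 mg/L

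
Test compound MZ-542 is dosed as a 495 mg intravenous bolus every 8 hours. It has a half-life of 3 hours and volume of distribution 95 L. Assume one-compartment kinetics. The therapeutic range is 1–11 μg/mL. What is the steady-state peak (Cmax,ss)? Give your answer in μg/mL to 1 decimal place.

k = ln2/t½ = ln2/3 ≈ 0.231049 h⁻¹; fraction remaining f = e^(−kτ) = e^(−0.231049×8) ≈ 0.1575.
Accumulation ratio R = 1/(1 − f) ≈ 1/0.8425 ≈ 1.1869.
Each bolus raises the concentration by D/Vd = 495/95 ≈ 5.211 μg/mL.
Steady-state peak Cmax,ss = C₀·R ≈ 5.211 × 1.1869 ≈ 6.185 μg/mL.
Peak 6.2 μg/mL vs MTC 11 μg/mL: below toxic threshold.

6.2 μg/mL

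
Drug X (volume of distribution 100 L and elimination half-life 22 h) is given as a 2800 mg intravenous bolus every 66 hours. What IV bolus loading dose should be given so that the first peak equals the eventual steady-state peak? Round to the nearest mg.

f = (1/2)^(66/22) ≈ 0.125000; accumulation ratio R = 1/(1−f) ≈ 1.14286.
Loading dose to hit Cmax,ss on first dose: D_load = D_maint·R ≈ 2800 × 1.14286 ≈ 3200.01 mg.

3200 mg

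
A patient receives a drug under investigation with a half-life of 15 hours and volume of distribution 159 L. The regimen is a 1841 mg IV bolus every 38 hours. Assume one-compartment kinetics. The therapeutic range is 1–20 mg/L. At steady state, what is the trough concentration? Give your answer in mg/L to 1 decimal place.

2.4 mg/L

k = ln2/t½ = ln2/15 ≈ 0.046210 h⁻¹; fraction remaining f = e^(−kτ) = e^(−0.046210×38) ≈ 0.1727.
Each bolus raises the concentration by D/Vd = 1841/159 ≈ 11.579 mg/L.
Steady-state trough Cmin,ss = C₀·f/(1−f) ≈ 11.579 × 0.1727/0.8273 ≈ 2.417 mg/L.
Trough 2.4 mg/L vs MEC 1 mg/L: adequate.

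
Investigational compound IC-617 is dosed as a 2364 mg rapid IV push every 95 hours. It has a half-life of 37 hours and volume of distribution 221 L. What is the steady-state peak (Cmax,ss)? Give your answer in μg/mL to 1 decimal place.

12.9 μg/mL

τ/t½ = 95/37 ≈ 2.5676, so fraction remaining f = (1/2)^(95/37) ≈ 0.1687.
Accumulation ratio R = 1/(1 − f) ≈ 1/0.8313 ≈ 1.2029.
Each bolus raises the concentration by D/Vd = 2364/221 ≈ 10.697 μg/mL.
Cmax,ss = C₀/(1 − f) ≈ 10.697/0.8313 ≈ 12.868 μg/mL.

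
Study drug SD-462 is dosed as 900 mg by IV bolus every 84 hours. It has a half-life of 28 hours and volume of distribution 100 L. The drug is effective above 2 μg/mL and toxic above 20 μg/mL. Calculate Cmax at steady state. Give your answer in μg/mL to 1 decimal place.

τ = 84 h = 3 half-lives, so f = (1/2)^3 = 0.125.
At steady state, R = 1/(1 − 0.125) = 8/7.
Single-dose peak C₀ = D/Vd = 900/100 = 9 μg/mL.
Steady-state peak Cmax,ss = C₀·R = 9 × 8/7 ≈ 10.286 μg/mL.
Peak 10.3 μg/mL vs MTC 20 μg/mL: below toxic threshold.

10.3 μg/mL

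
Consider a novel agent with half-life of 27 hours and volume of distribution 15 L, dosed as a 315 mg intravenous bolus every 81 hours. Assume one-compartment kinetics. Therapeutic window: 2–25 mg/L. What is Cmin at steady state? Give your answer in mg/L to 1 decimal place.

The dosing interval is 3 half-lives, so f = 2^(−3) = 0.125.
Accumulation ratio R = 1/(1 − f) = 1/0.875 = 8/7.
Single-dose peak C₀ = D/Vd = 315/15 = 21 mg/L.
Steady-state peak Cmax,ss = C₀·R = 21 × 8/7 ≈ 24.000 mg/L.
Steady-state trough Cmin,ss = Cmax,ss·f ≈ 24.000 × 0.125 ≈ 3.000 mg/L.
Trough 3.0 mg/L vs MEC 2 mg/L: adequate.

3.0 mg/L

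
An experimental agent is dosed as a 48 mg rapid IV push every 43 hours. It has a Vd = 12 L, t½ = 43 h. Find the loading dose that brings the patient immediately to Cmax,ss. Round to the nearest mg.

f = (1/2)^(43/43) ≈ 0.500000; accumulation ratio R = 1/(1−f) ≈ 2.00000.
Loading dose to hit Cmax,ss on first dose: D_load = D_maint·R ≈ 48 × 2.00000 ≈ 96.00 mg.

96 mg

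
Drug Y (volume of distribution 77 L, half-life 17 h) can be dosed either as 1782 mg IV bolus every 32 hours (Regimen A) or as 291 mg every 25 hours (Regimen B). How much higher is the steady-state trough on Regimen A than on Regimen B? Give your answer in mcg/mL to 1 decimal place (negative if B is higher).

Regimen A: f = (1/2)^(32/17) ≈ 0.2712; Cmin,ss = (1782/77)·f/(1−f) ≈ 8.612 mcg/mL.
Regimen B: f = (1/2)^(25/17) ≈ 0.3608; Cmin,ss = (291/77)·f/(1−f) ≈ 2.133 mcg/mL.
Difference ≈ 8.612 − 2.133 ≈ 6.479 mcg/mL.

6.5 mcg/mL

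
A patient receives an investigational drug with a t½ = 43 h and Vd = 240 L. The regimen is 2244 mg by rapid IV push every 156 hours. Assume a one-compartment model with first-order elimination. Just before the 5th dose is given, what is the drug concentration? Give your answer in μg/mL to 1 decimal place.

0.8 μg/mL

f = (1/2)^(τ/t½) = (1/2)^(156/43) ≈ 0.0809.
C₀ = D/Vd = 2244/240 ≈ 9.350 μg/mL.
Before the 5th dose, 4 doses have been given. Superposition: Cmin = C₀·(f + f² + … + f^4).
≈ 9.350 × (0.0809 + 0.0065 + 0.0005 + 0.0000) ≈ 9.350 × 0.0879 ≈ 0.822 μg/mL.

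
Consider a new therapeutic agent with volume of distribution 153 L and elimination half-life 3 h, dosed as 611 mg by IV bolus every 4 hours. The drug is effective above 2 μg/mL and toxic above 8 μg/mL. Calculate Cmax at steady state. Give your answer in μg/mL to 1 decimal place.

6.6 μg/mL

Over one 4-h interval, 4/3 ≈ 1.3333 half-lives elapse, leaving f ≈ 0.3969 of each dose.
Accumulation ratio R = 1/(1 − f) ≈ 1/0.6031 ≈ 1.6581.
Each bolus raises the concentration by D/Vd = 611/153 ≈ 3.993 μg/mL.
Steady-state peak Cmax,ss = C₀·R ≈ 3.993 × 1.6581 ≈ 6.621 μg/mL.
Peak 6.6 μg/mL vs MTC 8 μg/mL: below toxic threshold.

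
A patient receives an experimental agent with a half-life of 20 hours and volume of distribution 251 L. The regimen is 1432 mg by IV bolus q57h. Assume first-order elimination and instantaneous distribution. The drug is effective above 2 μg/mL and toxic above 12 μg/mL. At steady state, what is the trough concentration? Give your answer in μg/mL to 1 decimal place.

Over one 57-h interval, 57/20 ≈ 2.85 half-lives elapse, leaving f ≈ 0.1387 of each dose.
At steady state, accumulation factor R = 1/(1 − e^(−kτ)) ≈ 1.1610.
Each bolus raises the concentration by D/Vd = 1432/251 ≈ 5.705 μg/mL.
Cmax,ss = C₀/(1 − f) ≈ 5.705/0.8613 ≈ 6.624 μg/mL.
One interval later, Cmin,ss = Cmax,ss·e^(−kτ) ≈ 6.624 × 0.1387 ≈ 0.919 μg/mL.
Trough 0.9 μg/mL vs MEC 2 μg/mL: subtherapeutic.

0.9 μg/mL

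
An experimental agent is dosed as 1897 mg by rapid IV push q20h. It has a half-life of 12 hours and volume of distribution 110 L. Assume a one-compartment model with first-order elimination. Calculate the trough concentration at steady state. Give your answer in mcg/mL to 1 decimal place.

τ/t½ = 20/12 ≈ 1.6667, so fraction remaining f = (1/2)^(20/12) ≈ 0.3150.
Each bolus raises the concentration by D/Vd = 1897/110 ≈ 17.245 mcg/mL.
Steady-state trough Cmin,ss = C₀·f/(1−f) ≈ 17.245 × 0.3150/0.6850 ≈ 7.930 mcg/mL.

7.9 mcg/mL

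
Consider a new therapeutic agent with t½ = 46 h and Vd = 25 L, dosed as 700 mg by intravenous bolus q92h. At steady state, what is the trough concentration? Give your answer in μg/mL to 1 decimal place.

The dosing interval is 2 half-lives, so f = 2^(−2) = 0.25.
At steady state, R = 1/(1 − 0.25) = 4/3.
Single-dose peak C₀ = D/Vd = 700/25 = 28 μg/mL.
Steady-state peak Cmax,ss = C₀·R = 28 × 4/3 ≈ 37.333 μg/mL.
Steady-state trough Cmin,ss = Cmax,ss·f ≈ 37.333 × 0.25 ≈ 9.333 μg/mL.

9.3 μg/mL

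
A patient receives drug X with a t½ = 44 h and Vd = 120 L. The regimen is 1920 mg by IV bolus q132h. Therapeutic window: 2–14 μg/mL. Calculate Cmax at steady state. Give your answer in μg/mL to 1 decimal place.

18.3 μg/mL

τ = 132 h = 3 half-lives, so f = (1/2)^3 = 0.125.
At steady state, R = 1/(1 − 0.125) = 8/7.
Single-dose peak C₀ = D/Vd = 1920/120 = 16 μg/mL.
Steady-state peak Cmax,ss = C₀·R = 16 × 8/7 ≈ 18.286 μg/mL.
Peak 18.3 μg/mL vs MTC 14 μg/mL: exceeds toxic threshold.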